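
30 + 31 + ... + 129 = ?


Σₖ₌30^129 k = Σₖ₌₁^129 k − Σₖ₌₁^29 k
= 129·130/2 − 29·30/2
= 8385 − 435 = 7950

Σk = 7950


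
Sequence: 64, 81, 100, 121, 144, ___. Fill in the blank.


Pattern: perfect squares: n²
Terms: 64, 81, 100, 121, 144
Next term = 169

Next term = 169


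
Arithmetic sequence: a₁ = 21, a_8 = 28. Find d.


d = (aₙ - a₁)/(n-1)
= (28 - 21)/(8-1)
= 7/7 = 1

d = 1


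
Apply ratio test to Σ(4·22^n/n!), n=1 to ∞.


aₙ = 4·22^n/n!
a_{n+1}/aₙ = 22^(n+1)/(n+1)! × n!/22^n  (constant 4 cancels)
= 22/(n+1)
L = lim(n→∞) 22/(n+1) = 0
L < 1 → series CONVERGES

Converges (ratio test: L = 0 < 1)


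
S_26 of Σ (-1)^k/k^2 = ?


S = -1 + 1/4 - 1/9 + 1/16 - 1/25 + 1/36 - 1/49 + 1/64 ± ...
= -0.8218
(Full series converges to -π²/12 ≈ -0.8225)

S_26 = -0.8218


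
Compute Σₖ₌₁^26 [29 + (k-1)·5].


aₙ = 29 + (26-1)×5 = 154
Sₙ = n(a₁+aₙ)/2 = 26×(29+154)/2
= 26×183/2 = 2379

S_26 = 2379


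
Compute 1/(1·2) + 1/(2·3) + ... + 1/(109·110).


1/(k(k+1)) = 1/k - 1/(k+1) (partial fractions)
Telescoping: Σ = 1 - 1/110 = 109/110

Sum = 109/110


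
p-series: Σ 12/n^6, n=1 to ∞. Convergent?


p-series test: Σ c/n^p converges if p > 1, diverges if p ≤ 1 (constant c > 0 doesn't affect convergence).
p = 6
6 > 1 → CONVERGES

Converges (p = 6 > 1)


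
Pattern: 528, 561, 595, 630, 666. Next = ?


Pattern: triangular numbers: n(n+1)/2
Terms: 528, 561, 595, 630, 666
Next term = 703

Next term = 703


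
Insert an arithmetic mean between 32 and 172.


AM = (32 + 172)/2 = 204/2 = 102

AM = 102


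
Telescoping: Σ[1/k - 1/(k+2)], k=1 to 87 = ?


Telescoping with gap 2: two head and two tail terms survive.
= (1 + 1/2) - (1/88 + 1/89)
= 3/2 - 1/88 - 1/89 = 11571/7832

Sum = 11571/7832


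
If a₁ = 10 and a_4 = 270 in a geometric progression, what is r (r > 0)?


r^(n-1) = aₙ/a₁
r^3 = 270/10 = 27
r = 27^(1/3)
= 3

r = 3


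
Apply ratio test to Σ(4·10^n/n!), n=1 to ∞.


aₙ = 4·10^n/n!
a_{n+1}/aₙ = 10^(n+1)/(n+1)! × n!/10^n  (constant 4 cancels)
= 10/(n+1)
L = lim(n→∞) 10/(n+1) = 0
L < 1 → series CONVERGES

Converges (ratio test: L = 0 < 1)


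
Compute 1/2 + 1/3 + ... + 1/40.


Σₖ₌2^40 1/k = 1/2 + 1/3 + 1/4 + ... + 1/40
= 1592457339642613/485721041551200
≈ 3.2785

Sum = 1592457339642613/485721041551200 ≈ 3.2785


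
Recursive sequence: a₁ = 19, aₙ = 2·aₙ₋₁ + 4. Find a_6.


Computing step by step:
a_1 = 19
a_2 = 42
a_3 = 88
a_4 = 180
a_5 = 364
a_6 = 732


a_6 = 732


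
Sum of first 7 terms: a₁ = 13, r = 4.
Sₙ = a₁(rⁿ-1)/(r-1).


Sₙ = 13×(4^7 - 1)/(4 - 1)
= 13×(16384 - 1)/3
= 13×16383/3
= 70993

S_7 = 70993


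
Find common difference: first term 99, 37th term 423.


d = (aₙ - a₁)/(n-1)
= (423 - 99)/(37-1)
= 324/36 = 9

d = 9


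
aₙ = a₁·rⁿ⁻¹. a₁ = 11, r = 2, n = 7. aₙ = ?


aₙ = a₁·r^(n-1)
= 11×2^6
= 11×64
= 704

a_7 = 704


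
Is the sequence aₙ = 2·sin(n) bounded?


For all n, -1 ≤ sin(n) ≤ 1, so -2 ≤ 2·sin(n) ≤ 2
Lower bound: -2, Upper bound: 2
The sequence IS bounded

Bounded (-2 ≤ aₙ ≤ 2)


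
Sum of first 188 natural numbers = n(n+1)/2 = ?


n(n+1)/2 = 188×189/2 = 35532/2 = 17766

Σk = 17766


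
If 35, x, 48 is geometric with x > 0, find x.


GM = √(35×48) = √1680 = 40.9878

GM = 40.9878


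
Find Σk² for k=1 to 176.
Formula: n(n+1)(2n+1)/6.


n = 176
n(n+1)(2n+1)/6 = 176×177×353/6
= 10996656/6 = 1832776

Σk² = 1832776


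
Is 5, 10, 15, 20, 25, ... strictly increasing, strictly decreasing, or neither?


Differences: 5, 5, 5, 5
All differences > 0 → strictly INCREASING

Monotonically increasing


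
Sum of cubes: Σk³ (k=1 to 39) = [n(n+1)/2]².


n(n+1)/2 = 39×40/2 = 780
Σk³ = 780² = 608400

Σk³ = 608400


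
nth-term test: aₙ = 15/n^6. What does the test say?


lim(n→∞) 15/n^6 = 0
lim aₙ = 0 → nth-term test is INCONCLUSIVE
(Need other tests; this is actually a convergent p-series with p=6 > 1)

Inconclusive (lim aₙ = 0; need another test)


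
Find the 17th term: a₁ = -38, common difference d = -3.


aₙ = a₁ + (n-1)d
= -38 + (17-1)×-3
= -38 - 48
= -86

a_17 = -86


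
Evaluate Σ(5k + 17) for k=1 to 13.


Σ(5k+17) = 5·Σk + 17·n
= 5·91 + 17·13
= 455 + 221 = 676

Σ = 676


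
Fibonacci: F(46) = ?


Fibonacci sequence: 1, 1, 2, 3, 5, 8, 13, 21, 34, 55, 89, ...
F(46) = 1836311903

F(46) = 1836311903


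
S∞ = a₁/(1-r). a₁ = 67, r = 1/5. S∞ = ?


S∞ = a₁/(1-r) = 67/(1 - 1/5)
= 67/(4/5)
= 335/4

S∞ = 335/4


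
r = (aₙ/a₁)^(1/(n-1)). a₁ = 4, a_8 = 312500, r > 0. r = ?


r^(n-1) = aₙ/a₁
r^7 = 312500/4 = 78125
r = 78125^(1/7)
= 5

r = 5


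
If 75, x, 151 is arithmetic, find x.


AM = (75 + 151)/2 = 226/2 = 113

AM = 113


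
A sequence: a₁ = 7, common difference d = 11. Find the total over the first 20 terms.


aₙ = 7 + (20-1)×11 = 216
Sₙ = n(a₁+aₙ)/2 = 20×(7+216)/2
= 20×223/2 = 2230

S_20 = 2230


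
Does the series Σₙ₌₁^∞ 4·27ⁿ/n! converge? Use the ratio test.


aₙ = 4·27^n/n!
a_{n+1}/aₙ = 27^(n+1)/(n+1)! × n!/27^n  (constant 4 cancels)
= 27/(n+1)
L = lim(n→∞) 27/(n+1) = 0
L < 1 → series CONVERGES

Converges (ratio test: L = 0 < 1)


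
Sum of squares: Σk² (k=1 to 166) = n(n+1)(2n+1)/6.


n = 166
n(n+1)(2n+1)/6 = 166×167×333/6
= 9231426/6 = 1538571

Σk² = 1538571


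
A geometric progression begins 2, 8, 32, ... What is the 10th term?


aₙ = a₁·r^(n-1)
= 2×4^9
= 2×262144
= 524288

a_10 = 524288


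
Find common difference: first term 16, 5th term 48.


d = (aₙ - a₁)/(n-1)
= (48 - 16)/(5-1)
= 32/4 = 8

d = 8


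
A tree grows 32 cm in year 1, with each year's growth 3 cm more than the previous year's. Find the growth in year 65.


aₙ = a₁ + (n-1)d
= 32 + (65-1)×3
= 32 + 192
= 224

a_65 = 224


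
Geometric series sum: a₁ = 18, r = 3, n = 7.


Sₙ = 18×(3^7 - 1)/(3 - 1)
= 18×(2187 - 1)/2
= 18×2186/2
= 19674

S_7 = 19674


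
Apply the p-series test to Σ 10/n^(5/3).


p-series test: Σ c/n^p converges if p > 1, diverges if p ≤ 1 (constant c > 0 doesn't affect convergence).
p = 5/3
5/3 > 1 → CONVERGES

Converges (p = 5/3 > 1)


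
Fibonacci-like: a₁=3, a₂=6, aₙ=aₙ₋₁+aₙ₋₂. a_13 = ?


Computing iteratively: 3, 6, 9, 15, 24, 39, 63, 102, 165, 267, 432, 699, ...
a_13 = 1131

a_13 = 1131


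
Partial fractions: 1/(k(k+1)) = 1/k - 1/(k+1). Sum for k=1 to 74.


1/(k(k+1)) = 1/k - 1/(k+1) (partial fractions)
Telescoping: Σ = 1 - 1/75 = 74/75

Sum = 74/75


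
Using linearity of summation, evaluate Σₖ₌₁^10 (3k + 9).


Σ(3k+9) = 3·Σk + 9·n
= 3·55 + 9·10
= 165 + 90 = 255

Σ = 255


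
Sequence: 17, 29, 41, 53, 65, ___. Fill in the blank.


Pattern: arithmetic (d=12)
Terms: 17, 29, 41, 53, 65
Next term = 77

Next term = 77


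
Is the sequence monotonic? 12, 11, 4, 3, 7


Differences: -1, -7, -1, 4
Difference at position 4 is +4 (> 0) but position 1 is -1 (< 0) — sequence both rises and falls
→ NOT monotonic

Not monotonic


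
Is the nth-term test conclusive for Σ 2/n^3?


lim(n→∞) 2/n^3 = 0
lim aₙ = 0 → nth-term test is INCONCLUSIVE
(Need other tests; this is actually a convergent p-series with p=3 > 1)

Inconclusive (lim aₙ = 0; need another test)


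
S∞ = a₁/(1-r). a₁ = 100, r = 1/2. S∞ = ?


S∞ = a₁/(1-r) = 100/(1 - 1/2)
= 100/(1/2)
= 200

S∞ = 200


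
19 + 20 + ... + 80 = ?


Σₖ₌19^80 k = Σₖ₌₁^80 k − Σₖ₌₁^18 k
= 80·81/2 − 18·19/2
= 3240 − 171 = 3069

Σk = 3069


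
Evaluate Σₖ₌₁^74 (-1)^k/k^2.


S = -1 + 1/4 - 1/9 + 1/16 - 1/25 + 1/36 - 1/49 + 1/64 ± ...
= -0.8224
(Full series converges to -π²/12 ≈ -0.8225)

S_74 = -0.8224


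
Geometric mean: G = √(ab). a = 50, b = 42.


GM = √(50×42) = √2100 = 45.8258

GM = 45.8258


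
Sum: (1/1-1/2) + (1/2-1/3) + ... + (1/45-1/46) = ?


Telescoping: adjacent terms cancel.
= 1/1 - 1/46
= 1 - 1/46 = 45/46

Sum = 45/46


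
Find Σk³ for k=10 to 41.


Σₖ₌10^41 k³ = [41·42/2]² − [9·10/2]²
= 741321 − 2025 = 739296

Σk³ = 739296


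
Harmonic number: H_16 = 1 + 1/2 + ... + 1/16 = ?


H_16 = 1/1 + 1/2 + 1/3 + ... + 1/16
= 2436559/720720
≈ 3.3807

H_16 = 2436559/720720 ≈ 3.3807


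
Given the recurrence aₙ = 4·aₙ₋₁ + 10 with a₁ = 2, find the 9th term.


Computing step by step:
a_1 = 2
a_2 = 18
a_3 = 82
a_4 = 338
a_5 = 1362
a_6 = 5458
a_7 = 21842
a_8 = 87378
a_9 = 349522


a_9 = 349522


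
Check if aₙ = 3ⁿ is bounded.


aₙ = 3ⁿ → as n→∞, aₙ→∞ (since base 3 > 1)
No finite upper bound exists
The sequence is UNBOUNDED

Unbounded (aₙ → ∞ as n → ∞)


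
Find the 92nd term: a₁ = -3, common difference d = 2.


aₙ = a₁ + (n-1)d
= -3 + (92-1)×2
= -3 + 182
= 179

a_92 = 179


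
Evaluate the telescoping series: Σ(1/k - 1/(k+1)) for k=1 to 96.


Telescoping: adjacent terms cancel.
= 1/1 - 1/97
= 1 - 1/97 = 96/97

Sum = 96/97


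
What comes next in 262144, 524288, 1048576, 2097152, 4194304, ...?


Pattern: powers of 2: 2ⁿ
Terms: 262144, 524288, 1048576, 2097152, 4194304
Next term = 8388608

Next term = 8388608


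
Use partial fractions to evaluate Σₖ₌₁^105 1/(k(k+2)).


1/(k(k+2)) = (1/2)·(1/k - 1/(k+2)) (partial fractions)
Telescoping: Σ = (1/2)·(1 + 1/2 - 1/106 - 1/107) = 4200/5671

Sum = 4200/5671


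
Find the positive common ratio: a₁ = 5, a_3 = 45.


r^(n-1) = aₙ/a₁
r^2 = 45/5 = 9
r = 9^(1/2)
= ±3; taking r > 0 gives r = 3

r = 3


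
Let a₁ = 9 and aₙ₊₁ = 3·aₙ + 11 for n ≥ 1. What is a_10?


Computing step by step:
a_1 = 9
a_2 = 38
a_3 = 125
a_4 = 386
a_5 = 1169
a_6 = 3518
a_7 = 10565
a_8 = 31706
a_9 = 95129
a_10 = 285398


a_10 = 285398


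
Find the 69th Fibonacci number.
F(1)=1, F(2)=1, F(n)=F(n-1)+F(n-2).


Fibonacci sequence: 1, 1, 2, 3, 5, 8, 13, 21, 34, 55, 89, ...
F(69) = 117669030460994

F(69) = 117669030460994


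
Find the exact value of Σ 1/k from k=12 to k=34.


Σₖ₌12^34 1/k = 1/12 + 1/13 + 1/14 + ... + 1/34
= 158603136279059/144403552893600
≈ 1.0983

Sum = 158603136279059/144403552893600 ≈ 1.0983


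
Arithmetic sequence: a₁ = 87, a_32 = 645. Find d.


d = (aₙ - a₁)/(n-1)
= (645 - 87)/(32-1)
= 558/31 = 18

d = 18


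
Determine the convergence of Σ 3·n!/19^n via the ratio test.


aₙ = 3·n!/19^n
a_{n+1}/aₙ = (n+1)!/19^(n+1) × 19^n/n!  (constant 3 cancels)
= (n+1)/19
L = lim(n→∞) (n+1)/19 = ∞
L > 1 → series DIVERGES

Diverges (ratio test: L = ∞ > 1)


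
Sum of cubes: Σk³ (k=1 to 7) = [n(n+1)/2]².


n(n+1)/2 = 7×8/2 = 28
Σk³ = 28² = 784

Σk³ = 784


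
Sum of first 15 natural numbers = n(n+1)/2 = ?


n(n+1)/2 = 15×16/2 = 240/2 = 120

Σk = 120


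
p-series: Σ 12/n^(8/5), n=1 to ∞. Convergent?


p-series test: Σ c/n^p converges if p > 1, diverges if p ≤ 1 (constant c > 0 doesn't affect convergence).
p = 8/5
8/5 > 1 → CONVERGES

Converges (p = 8/5 > 1)


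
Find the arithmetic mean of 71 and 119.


AM = (71 + 119)/2 = 190/2 = 95

AM = 95


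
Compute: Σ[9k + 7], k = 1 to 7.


Σ(9k+7) = 9·Σk + 7·n
= 9·28 + 7·7
= 252 + 49 = 301

Σ = 301


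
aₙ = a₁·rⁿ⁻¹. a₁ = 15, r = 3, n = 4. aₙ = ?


aₙ = a₁·r^(n-1)
= 15×3^3
= 15×27
= 405

a_4 = 405


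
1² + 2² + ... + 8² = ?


n = 8
n(n+1)(2n+1)/6 = 8×9×17/6
= 1224/6 = 204

Σk² = 204


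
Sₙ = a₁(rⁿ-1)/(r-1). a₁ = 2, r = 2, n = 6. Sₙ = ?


Sₙ = 2×(2^6 - 1)/(2 - 1)
= 2×(64 - 1)/1
= 2×63/1
= 126

S_6 = 126


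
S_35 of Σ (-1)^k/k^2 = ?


S = -1 + 1/4 - 1/9 + 1/16 - 1/25 + 1/36 - 1/49 + 1/64 ± ...
= -0.8229
(Full series converges to -π²/12 ≈ -0.8225)

S_35 = -0.8229


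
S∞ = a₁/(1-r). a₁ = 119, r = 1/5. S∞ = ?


S∞ = a₁/(1-r) = 119/(1 - 1/5)
= 119/(4/5)
= 595/4

S∞ = 595/4


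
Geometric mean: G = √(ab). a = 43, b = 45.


GM = √(43×45) = √1935 = 43.9886

GM = 43.9886


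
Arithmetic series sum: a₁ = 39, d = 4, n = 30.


aₙ = 39 + (30-1)×4 = 155
Sₙ = n(a₁+aₙ)/2 = 30×(39+155)/2
= 30×194/2 = 2910

S_30 = 2910


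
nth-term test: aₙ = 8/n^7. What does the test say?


lim(n→∞) 8/n^7 = 0
lim aₙ = 0 → nth-term test is INCONCLUSIVE
(Need other tests; this is actually a convergent p-series with p=7 > 1)

Inconclusive (lim aₙ = 0; need another test)


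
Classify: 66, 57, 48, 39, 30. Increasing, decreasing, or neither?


Differences: -9, -9, -9, -9
All differences < 0 → strictly DECREASING

Monotonically decreasing


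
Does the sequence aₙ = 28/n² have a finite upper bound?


a₁ = 28, a₂ = 28/4, a₃ = 28/9, ...
0 < aₙ ≤ 28 for all n ≥ 1
The sequence IS bounded

Bounded (0 < aₙ ≤ 28)


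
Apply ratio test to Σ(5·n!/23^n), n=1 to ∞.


aₙ = 5·n!/23^n
a_{n+1}/aₙ = (n+1)!/23^(n+1) × 23^n/n!  (constant 5 cancels)
= (n+1)/23
L = lim(n→∞) (n+1)/23 = ∞
L > 1 → series DIVERGES

Diverges (ratio test: L = ∞ > 1)


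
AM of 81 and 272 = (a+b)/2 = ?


AM = (81 + 272)/2 = 353/2 = 176.5

AM = 176.5


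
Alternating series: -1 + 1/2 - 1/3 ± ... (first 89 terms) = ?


S = -1 + 1/2 - 1/3 + 1/4 - 1/5 + 1/6 - 1/7 + 1/8 ± ...
= -0.6987
(Full series converges to -ln(2) ≈ -0.6931)

S_89 = -0.6987


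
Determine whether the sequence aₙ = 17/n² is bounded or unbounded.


a₁ = 17, a₂ = 17/4, a₃ = 17/9, ...
0 < aₙ ≤ 17 for all n ≥ 1
The sequence IS bounded

Bounded (0 < aₙ ≤ 17)


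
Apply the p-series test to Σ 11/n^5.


p-series test: Σ c/n^p converges if p > 1, diverges if p ≤ 1 (constant c > 0 doesn't affect convergence).
p = 5
5 > 1 → CONVERGES

Converges (p = 5 > 1)


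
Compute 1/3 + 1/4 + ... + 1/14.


Σₖ₌3^14 1/k = 1/3 + 1/4 + 1/5 + ... + 1/14
= 631193/360360
≈ 1.7516

Sum = 631193/360360 ≈ 1.7516


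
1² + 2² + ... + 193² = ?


n = 193
n(n+1)(2n+1)/6 = 193×194×387/6
= 14490054/6 = 2415009

Σk² = 2415009


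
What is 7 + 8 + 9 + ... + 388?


Σₖ₌7^388 k = Σₖ₌₁^388 k − Σₖ₌₁^6 k
= 388·389/2 − 6·7/2
= 75466 − 21 = 75445

Σk = 75445


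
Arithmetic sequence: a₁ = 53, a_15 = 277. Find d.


d = (aₙ - a₁)/(n-1)
= (277 - 53)/(15-1)
= 224/14 = 16

d = 16


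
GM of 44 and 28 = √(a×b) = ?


GM = √(44×28) = √1232 = 35.0999

GM = 35.0999


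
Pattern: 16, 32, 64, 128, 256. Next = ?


Pattern: powers of 2: 2ⁿ
Terms: 16, 32, 64, 128, 256
Next term = 512

Next term = 512


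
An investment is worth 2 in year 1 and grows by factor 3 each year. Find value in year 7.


aₙ = a₁·r^(n-1)
= 2×3^6
= 2×729
= 1458

a_7 = 1458


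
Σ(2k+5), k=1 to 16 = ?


Σ(2k+5) = 2·Σk + 5·n
= 2·136 + 5·16
= 272 + 80 = 352

Σ = 352


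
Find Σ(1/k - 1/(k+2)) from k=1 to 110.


Telescoping with gap 2: two head and two tail terms survive.
= (1 + 1/2) - (1/111 + 1/112)
= 3/2 - 1/111 - 1/112 = 18425/12432

Sum = 18425/12432


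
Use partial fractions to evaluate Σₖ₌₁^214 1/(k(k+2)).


1/(k(k+2)) = (1/2)·(1/k - 1/(k+2)) (partial fractions)
Telescoping: Σ = (1/2)·(1 + 1/2 - 1/215 - 1/216) = 69229/92880

Sum = 69229/92880


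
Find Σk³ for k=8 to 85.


Σₖ₌8^85 k³ = [85·86/2]² − [7·8/2]²
= 13359025 − 784 = 13358241

Σk³ = 13358241


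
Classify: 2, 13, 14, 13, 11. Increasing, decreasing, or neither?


Differences: 11, 1, -1, -2
Difference at position 1 is +11 (> 0) but position 3 is -1 (< 0) — sequence both rises and falls
→ NOT monotonic

Not monotonic


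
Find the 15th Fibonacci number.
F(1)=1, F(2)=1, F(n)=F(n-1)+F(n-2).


Fibonacci sequence: 1, 1, 2, 3, 5, 8, 13, 21, 34, 55, 89, ...
F(15) = 610

F(15) = 610


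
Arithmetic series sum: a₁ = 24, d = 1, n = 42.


aₙ = 24 + (42-1)×1 = 65
Sₙ = n(a₁+aₙ)/2 = 42×(24+65)/2
= 42×89/2 = 1869

S_42 = 1869


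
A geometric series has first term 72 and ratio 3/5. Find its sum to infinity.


S∞ = a₁/(1-r) = 72/(1 - 3/5)
= 72/(2/5)
= 180

S∞ = 180


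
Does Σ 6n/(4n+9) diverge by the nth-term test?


lim(n→∞) 6n/(4n+9) = 6/4 = 3/2  (divide numerator and denominator by n)
lim aₙ = 3/2 ≠ 0 → series DIVERGES

Diverges (lim aₙ = 3/2 ≠ 0)


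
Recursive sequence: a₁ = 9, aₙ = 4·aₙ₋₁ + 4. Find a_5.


Computing step by step:
a_1 = 9
a_2 = 40
a_3 = 164
a_4 = 660
a_5 = 2644


a_5 = 2644


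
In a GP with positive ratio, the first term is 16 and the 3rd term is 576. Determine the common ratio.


r^(n-1) = aₙ/a₁
r^2 = 576/16 = 36
r = 36^(1/2)
= ±6; taking r > 0 gives r = 6

r = 6


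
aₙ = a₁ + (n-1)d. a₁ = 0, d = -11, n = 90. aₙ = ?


aₙ = a₁ + (n-1)d
= 0 + (90-1)×-11
= 0 - 979
= -979

a_90 = -979


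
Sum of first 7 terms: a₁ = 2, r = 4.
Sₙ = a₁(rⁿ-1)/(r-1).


Sₙ = 2×(4^7 - 1)/(4 - 1)
= 2×(16384 - 1)/3
= 2×16383/3
= 10922

S_7 = 10922


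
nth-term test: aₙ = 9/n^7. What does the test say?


lim(n→∞) 9/n^7 = 0
lim aₙ = 0 → nth-term test is INCONCLUSIVE
(Need other tests; this is actually a convergent p-series with p=7 > 1)

Inconclusive (lim aₙ = 0; need another test)


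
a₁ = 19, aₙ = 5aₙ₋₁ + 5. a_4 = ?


Computing step by step:
a_1 = 19
a_2 = 100
a_3 = 505
a_4 = 2530


a_4 = 2530


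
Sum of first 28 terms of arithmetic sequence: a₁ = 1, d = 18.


aₙ = 1 + (28-1)×18 = 487
Sₙ = n(a₁+aₙ)/2 = 28×(1+487)/2
= 28×488/2 = 6832

S_28 = 6832


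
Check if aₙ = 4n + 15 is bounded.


aₙ = 4n + 15 → as n→∞, aₙ→∞
No finite upper bound exists
The sequence is UNBOUNDED

Unbounded (aₙ → ∞ as n → ∞)


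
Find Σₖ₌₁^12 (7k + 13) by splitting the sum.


Σ(7k+13) = 7·Σk + 13·n
= 7·78 + 13·12
= 546 + 156 = 702

Σ = 702


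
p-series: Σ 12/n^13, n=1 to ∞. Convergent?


p-series test: Σ c/n^p converges if p > 1, diverges if p ≤ 1 (constant c > 0 doesn't affect convergence).
p = 13
13 > 1 → CONVERGES

Converges (p = 13 > 1)


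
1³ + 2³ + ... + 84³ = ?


n(n+1)/2 = 84×85/2 = 3570
Σk³ = 3570² = 12744900

Σk³ = 12744900


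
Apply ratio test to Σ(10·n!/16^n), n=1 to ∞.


aₙ = 10·n!/16^n
a_{n+1}/aₙ = (n+1)!/16^(n+1) × 16^n/n!  (constant 10 cancels)
= (n+1)/16
L = lim(n→∞) (n+1)/16 = ∞
L > 1 → series DIVERGES

Diverges (ratio test: L = ∞ > 1)


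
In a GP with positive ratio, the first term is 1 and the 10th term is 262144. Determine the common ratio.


r^(n-1) = aₙ/a₁
r^9 = 262144/1 = 262144
r = 262144^(1/9)
= 4

r = 4


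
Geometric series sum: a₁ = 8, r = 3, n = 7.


Sₙ = 8×(3^7 - 1)/(3 - 1)
= 8×(2187 - 1)/2
= 8×2186/2
= 8744

S_7 = 8744


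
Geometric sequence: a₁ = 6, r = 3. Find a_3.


aₙ = a₁·r^(n-1)
= 6×3^2
= 6×9
= 54

a_3 = 54


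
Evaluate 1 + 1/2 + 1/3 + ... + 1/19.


H_19 = 1/1 + 1/2 + 1/3 + ... + 1/19
= 275295799/77597520
≈ 3.5477

H_19 = 275295799/77597520 ≈ 3.5477


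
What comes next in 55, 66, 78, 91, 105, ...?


Pattern: triangular numbers: n(n+1)/2
Terms: 55, 66, 78, 91, 105
Next term = 120

Next term = 120


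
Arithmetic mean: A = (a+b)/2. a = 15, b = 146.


AM = (15 + 146)/2 = 161/2 = 80.5

AM = 80.5


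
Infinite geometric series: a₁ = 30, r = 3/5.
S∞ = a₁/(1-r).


S∞ = a₁/(1-r) = 30/(1 - 3/5)
= 30/(2/5)
= 75

S∞ = 75


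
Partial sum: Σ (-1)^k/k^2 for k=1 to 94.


S = -1 + 1/4 - 1/9 + 1/16 - 1/25 + 1/36 - 1/49 + 1/64 ± ...
= -0.8224
(Full series converges to -π²/12 ≈ -0.8225)

S_94 = -0.8224


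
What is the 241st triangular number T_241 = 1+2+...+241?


n(n+1)/2 = 241×242/2 = 58322/2 = 29161

Σk = 29161


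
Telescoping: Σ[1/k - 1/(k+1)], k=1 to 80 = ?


Telescoping: adjacent terms cancel.
= 1/1 - 1/81
= 1 - 1/81 = 80/81

Sum = 80/81


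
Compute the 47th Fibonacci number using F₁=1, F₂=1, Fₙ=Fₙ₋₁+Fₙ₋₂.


Fibonacci sequence: 1, 1, 2, 3, 5, 8, 13, 21, 34, 55, 89, ...
F(47) = 2971215073

F(47) = 2971215073


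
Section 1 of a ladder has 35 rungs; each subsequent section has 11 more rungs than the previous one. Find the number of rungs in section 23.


aₙ = a₁ + (n-1)d
= 35 + (23-1)×11
= 35 + 242
= 277

a_23 = 277


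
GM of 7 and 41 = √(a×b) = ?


GM = √(7×41) = √287 = 16.9411

GM = 16.9411


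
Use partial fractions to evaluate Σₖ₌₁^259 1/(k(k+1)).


1/(k(k+1)) = 1/k - 1/(k+1) (partial fractions)
Telescoping: Σ = 1 - 1/260 = 259/260

Sum = 259/260


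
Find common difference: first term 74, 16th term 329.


d = (aₙ - a₁)/(n-1)
= (329 - 74)/(16-1)
= 255/15 = 17

d = 17


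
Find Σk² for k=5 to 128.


Σₖ₌5^128 k² = Σₖ₌₁^128 k² − Σₖ₌₁^4 k²
= 128·129·257/6 − 4·5·9/6
= 707264 − 30 = 707234

Σk² = 707234


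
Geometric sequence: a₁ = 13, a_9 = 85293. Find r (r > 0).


r^(n-1) = aₙ/a₁
r^8 = 85293/13 = 6561
r = 6561^(1/8)
= ±3; taking r > 0 gives r = 3

r = 3


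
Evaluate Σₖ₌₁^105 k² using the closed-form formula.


n = 105
n(n+1)(2n+1)/6 = 105×106×211/6
= 2348430/6 = 391405

Σk² = 391405


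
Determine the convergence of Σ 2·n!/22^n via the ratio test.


aₙ = 2·n!/22^n
a_{n+1}/aₙ = (n+1)!/22^(n+1) × 22^n/n!  (constant 2 cancels)
= (n+1)/22
L = lim(n→∞) (n+1)/22 = ∞
L > 1 → series DIVERGES

Diverges (ratio test: L = ∞ > 1)


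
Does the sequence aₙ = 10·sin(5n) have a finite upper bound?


For all n, -1 ≤ sin(5n) ≤ 1, so -10 ≤ 10·sin(5n) ≤ 10
Lower bound: -10, Upper bound: 10
The sequence IS bounded

Bounded (-10 ≤ aₙ ≤ 10)


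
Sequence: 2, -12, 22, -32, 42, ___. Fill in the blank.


Pattern: alternating sign, magnitude arithmetic (d=10)
Terms: 2, -12, 22, -32, 42
Next term = -52

Next term = -52


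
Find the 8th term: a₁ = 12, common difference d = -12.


aₙ = a₁ + (n-1)d
= 12 + (8-1)×-12
= 12 - 84
= -72

a_8 = -72


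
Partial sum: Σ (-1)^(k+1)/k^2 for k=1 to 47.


S = 1 - 1/4 + 1/9 - 1/16 + 1/25 - 1/36 + 1/49 - 1/64 ± ...
= 0.8227
(Full series converges to +π²/12 ≈ +0.8225)

S_47 = 0.8227


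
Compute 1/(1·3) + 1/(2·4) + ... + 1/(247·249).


1/(k(k+2)) = (1/2)·(1/k - 1/(k+2)) (partial fractions)
Telescoping: Σ = (1/2)·(1 + 1/2 - 1/248 - 1/249) = 92131/123504

Sum = 92131/123504


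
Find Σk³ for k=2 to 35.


Σₖ₌2^35 k³ = [35·36/2]² − [1·2/2]²
= 396900 − 1 = 396899

Σk³ = 396899


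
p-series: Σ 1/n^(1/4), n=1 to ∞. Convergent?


p-series test: Σ c/n^p converges if p > 1, diverges if p ≤ 1 (constant c > 0 doesn't affect convergence).
p = 1/4
1/4 ≤ 1 → DIVERGES

Diverges (p = 1/4 ≤ 1)


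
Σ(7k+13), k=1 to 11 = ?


Σ(7k+13) = 7·Σk + 13·n
= 7·66 + 13·11
= 462 + 143 = 605

Σ = 605


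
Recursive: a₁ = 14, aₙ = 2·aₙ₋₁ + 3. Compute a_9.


Computing step by step:
a_1 = 14
a_2 = 31
a_3 = 65
a_4 = 133
a_5 = 269
a_6 = 541
a_7 = 1085
a_8 = 2173
a_9 = 4349


a_9 = 4349


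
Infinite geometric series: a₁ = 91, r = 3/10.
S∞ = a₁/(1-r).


S∞ = a₁/(1-r) = 91/(1 - 3/10)
= 91/(7/10)
= 130

S∞ = 130


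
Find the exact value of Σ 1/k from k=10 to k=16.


Σₖ₌10^16 1/k = 1/10 + 1/11 + 1/12 + 1/13 + 1/14 + 1/15 + 1/16
= 8837/16016
≈ 0.5518

Sum = 8837/16016 ≈ 0.5518


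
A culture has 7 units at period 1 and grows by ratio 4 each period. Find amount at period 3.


aₙ = a₁·r^(n-1)
= 7×4^2
= 7×16
= 112

a_3 = 112


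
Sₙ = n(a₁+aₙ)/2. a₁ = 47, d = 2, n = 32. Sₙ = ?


aₙ = 47 + (32-1)×2 = 109
Sₙ = n(a₁+aₙ)/2 = 32×(47+109)/2
= 32×156/2 = 2496

S_32 = 2496


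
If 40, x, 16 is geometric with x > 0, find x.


GM = √(40×16) = √640 = 25.2982

GM = 25.2982


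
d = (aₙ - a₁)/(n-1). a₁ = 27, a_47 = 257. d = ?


d = (aₙ - a₁)/(n-1)
= (257 - 27)/(47-1)
= 230/46 = 5

d = 5


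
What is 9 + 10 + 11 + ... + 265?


Σₖ₌9^265 k = Σₖ₌₁^265 k − Σₖ₌₁^8 k
= 265·266/2 − 8·9/2
= 35245 − 36 = 35209

Σk = 35209


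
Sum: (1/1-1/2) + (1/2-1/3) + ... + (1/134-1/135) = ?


Telescoping: adjacent terms cancel.
= 1/1 - 1/135
= 1 - 1/135 = 134/135

Sum = 134/135


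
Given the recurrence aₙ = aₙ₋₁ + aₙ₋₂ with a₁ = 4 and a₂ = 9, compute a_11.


Computing iteratively: 4, 9, 13, 22, 35, 57, 92, 149, 241, 390, 631
a_11 = 631

a_11 = 631


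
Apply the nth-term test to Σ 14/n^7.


lim(n→∞) 14/n^7 = 0
lim aₙ = 0 → nth-term test is INCONCLUSIVE
(Need other tests; this is actually a convergent p-series with p=7 > 1)

Inconclusive (lim aₙ = 0; need another test)


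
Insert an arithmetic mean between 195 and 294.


AM = (195 + 294)/2 = 489/2 = 244.5

AM = 244.5


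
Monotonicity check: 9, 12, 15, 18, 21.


Differences: 3, 3, 3, 3
All differences > 0 → strictly INCREASING

Monotonically increasing


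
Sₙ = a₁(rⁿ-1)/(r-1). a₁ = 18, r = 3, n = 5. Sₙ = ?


Sₙ = 18×(3^5 - 1)/(3 - 1)
= 18×(243 - 1)/2
= 18×242/2
= 2178

S_5 = 2178


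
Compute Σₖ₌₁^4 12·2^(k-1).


Sₙ = 12×(2^4 - 1)/(2 - 1)
= 12×(16 - 1)/1
= 12×15/1
= 180

S_4 = 180


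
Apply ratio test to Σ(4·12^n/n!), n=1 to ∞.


aₙ = 4·12^n/n!
a_{n+1}/aₙ = 12^(n+1)/(n+1)! × n!/12^n  (constant 4 cancels)
= 12/(n+1)
L = lim(n→∞) 12/(n+1) = 0
L < 1 → series CONVERGES

Converges (ratio test: L = 0 < 1)


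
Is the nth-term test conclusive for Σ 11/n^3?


lim(n→∞) 11/n^3 = 0
lim aₙ = 0 → nth-term test is INCONCLUSIVE
(Need other tests; this is actually a convergent p-series with p=3 > 1)

Inconclusive (lim aₙ = 0; need another test)


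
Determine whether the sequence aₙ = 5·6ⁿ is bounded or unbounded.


aₙ = 5·6ⁿ → as n→∞, aₙ→∞ (since base 6 > 1)
No finite upper bound exists
The sequence is UNBOUNDED

Unbounded (aₙ → ∞ as n → ∞)


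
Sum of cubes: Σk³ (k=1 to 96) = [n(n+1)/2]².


n(n+1)/2 = 96×97/2 = 4656
Σk³ = 4656² = 21678336

Σk³ = 21678336


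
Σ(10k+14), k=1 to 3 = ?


Σ(10k+14) = 10·Σk + 14·n
= 10·6 + 14·3
= 60 + 42 = 102

Σ = 102


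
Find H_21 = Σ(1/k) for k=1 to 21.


H_21 = 1/1 + 1/2 + 1/3 + ... + 1/21
= 18858053/5173168
≈ 3.6454

H_21 = 18858053/5173168 ≈ 3.6454


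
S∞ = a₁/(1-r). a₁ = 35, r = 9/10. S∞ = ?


S∞ = a₁/(1-r) = 35/(1 - 9/10)
= 35/(1/10)
= 350

S∞ = 350


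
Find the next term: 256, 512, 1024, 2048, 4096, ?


Pattern: powers of 2: 2ⁿ
Terms: 256, 512, 1024, 2048, 4096
Next term = 8192

Next term = 8192


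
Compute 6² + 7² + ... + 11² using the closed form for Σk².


Σₖ₌6^11 k² = Σₖ₌₁^11 k² − Σₖ₌₁^5 k²
= 11·12·23/6 − 5·6·11/6
= 506 − 55 = 451

Σk² = 451


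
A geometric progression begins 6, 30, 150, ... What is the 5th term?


aₙ = a₁·r^(n-1)
= 6×5^4
= 6×625
= 3750

a_5 = 3750


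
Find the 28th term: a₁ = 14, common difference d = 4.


aₙ = a₁ + (n-1)d
= 14 + (28-1)×4
= 14 + 108
= 122

a_28 = 122


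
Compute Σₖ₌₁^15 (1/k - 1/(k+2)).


Telescoping with gap 2: two head and two tail terms survive.
= (1 + 1/2) - (1/16 + 1/17)
= 3/2 - 1/16 - 1/17 = 375/272

Sum = 375/272


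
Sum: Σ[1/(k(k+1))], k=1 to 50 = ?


1/(k(k+1)) = 1/k - 1/(k+1) (partial fractions)
Telescoping: Σ = 1 - 1/51 = 50/51

Sum = 50/51


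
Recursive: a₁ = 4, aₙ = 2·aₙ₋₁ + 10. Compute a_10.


Computing step by step:
a_1 = 4
a_2 = 18
a_3 = 46
a_4 = 102
a_5 = 214
a_6 = 438
a_7 = 886
a_8 = 1782
a_9 = 3574
a_10 = 7158


a_10 = 7158


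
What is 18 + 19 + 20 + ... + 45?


Σₖ₌18^45 k = Σₖ₌₁^45 k − Σₖ₌₁^17 k
= 45·46/2 − 17·18/2
= 1035 − 153 = 882

Σk = 882


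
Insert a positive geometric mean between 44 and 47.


GM = √(44×47) = √2068 = 45.4753

GM = 45.4753


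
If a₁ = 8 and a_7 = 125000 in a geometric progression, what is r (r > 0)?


r^(n-1) = aₙ/a₁
r^6 = 125000/8 = 15625
r = 15625^(1/6)
= ±5; taking r > 0 gives r = 5

r = 5


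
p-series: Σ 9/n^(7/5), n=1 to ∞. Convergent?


p-series test: Σ c/n^p converges if p > 1, diverges if p ≤ 1 (constant c > 0 doesn't affect convergence).
p = 7/5
7/5 > 1 → CONVERGES

Converges (p = 7/5 > 1)


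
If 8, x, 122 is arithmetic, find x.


AM = (8 + 122)/2 = 130/2 = 65

AM = 65


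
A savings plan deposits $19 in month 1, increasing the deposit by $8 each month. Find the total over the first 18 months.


aₙ = 19 + (18-1)×8 = 155
Sₙ = n(a₁+aₙ)/2 = 18×(19+155)/2
= 18×174/2 = 1566

S_18 = 1566


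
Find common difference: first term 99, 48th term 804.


d = (aₙ - a₁)/(n-1)
= (804 - 99)/(48-1)
= 705/47 = 15

d = 15


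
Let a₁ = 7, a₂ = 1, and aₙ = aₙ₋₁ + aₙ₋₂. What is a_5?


Computing iteratively: 7, 1, 8, 9, 17
a_5 = 17

a_5 = 17


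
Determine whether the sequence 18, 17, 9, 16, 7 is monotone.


Differences: -1, -8, 7, -9
Difference at position 3 is +7 (> 0) but position 1 is -1 (< 0) — sequence both rises and falls
→ NOT monotonic

Not monotonic


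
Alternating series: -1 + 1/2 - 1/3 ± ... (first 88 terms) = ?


S = -1 + 1/2 - 1/3 + 1/4 - 1/5 + 1/6 - 1/7 + 1/8 ± ...
= -0.6875
(Full series converges to -ln(2) ≈ -0.6931)

S_88 = -0.6875


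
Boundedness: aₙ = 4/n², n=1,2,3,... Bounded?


a₁ = 4, a₂ = 4/4, a₃ = 4/9, ...
0 < aₙ ≤ 4 for all n ≥ 1
The sequence IS bounded

Bounded (0 < aₙ ≤ 4)


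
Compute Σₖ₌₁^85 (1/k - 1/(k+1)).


Telescoping: adjacent terms cancel.
= 1/1 - 1/86
= 1 - 1/86 = 85/86

Sum = 85/86


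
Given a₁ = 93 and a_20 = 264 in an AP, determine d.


d = (aₙ - a₁)/(n-1)
= (264 - 93)/(20-1)
= 171/19 = 9

d = 9


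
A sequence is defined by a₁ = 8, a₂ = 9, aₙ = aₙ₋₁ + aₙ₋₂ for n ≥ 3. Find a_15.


Computing iteratively: 8, 9, 17, 26, 43, 69, 112, 181, 293, 474, 767, 1241, ...
a_15 = 5257

a_15 = 5257


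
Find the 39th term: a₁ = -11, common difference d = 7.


aₙ = a₁ + (n-1)d
= -11 + (39-1)×7
= -11 + 266
= 255

a_39 = 255


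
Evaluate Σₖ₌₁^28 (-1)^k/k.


S = -1 + 1/2 - 1/3 + 1/4 - 1/5 + 1/6 - 1/7 + 1/8 ± ...
= -0.6756
(Full series converges to -ln(2) ≈ -0.6931)

S_28 = -0.6756


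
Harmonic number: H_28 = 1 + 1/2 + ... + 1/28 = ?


H_28 = 1/1 + 1/2 + 1/3 + ... + 1/28
= 315404588903/80313433200
≈ 3.9272

H_28 = 315404588903/80313433200 ≈ 3.9272


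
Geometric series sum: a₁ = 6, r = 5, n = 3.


Sₙ = 6×(5^3 - 1)/(5 - 1)
= 6×(125 - 1)/4
= 6×124/4
= 186

S_3 = 186


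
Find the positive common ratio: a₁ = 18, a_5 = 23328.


r^(n-1) = aₙ/a₁
r^4 = 23328/18 = 1296
r = 1296^(1/4)
= ±6; taking r > 0 gives r = 6

r = 6


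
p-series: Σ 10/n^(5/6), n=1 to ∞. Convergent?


p-series test: Σ c/n^p converges if p > 1, diverges if p ≤ 1 (constant c > 0 doesn't affect convergence).
p = 5/6
5/6 ≤ 1 → DIVERGES

Diverges (p = 5/6 ≤ 1)


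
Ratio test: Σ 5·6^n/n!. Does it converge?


aₙ = 5·6^n/n!
a_{n+1}/aₙ = 6^(n+1)/(n+1)! × n!/6^n  (constant 5 cancels)
= 6/(n+1)
L = lim(n→∞) 6/(n+1) = 0
L < 1 → series CONVERGES

Converges (ratio test: L = 0 < 1)


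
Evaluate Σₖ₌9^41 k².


Σₖ₌9^41 k² = Σₖ₌₁^41 k² − Σₖ₌₁^8 k²
= 41·42·83/6 − 8·9·17/6
= 23821 − 204 = 23617

Σk² = 23617


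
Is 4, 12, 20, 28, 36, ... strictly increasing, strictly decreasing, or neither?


Differences: 8, 8, 8, 8
All differences > 0 → strictly INCREASING

Monotonically increasing


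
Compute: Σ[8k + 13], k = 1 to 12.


Σ(8k+13) = 8·Σk + 13·n
= 8·78 + 13·12
= 624 + 156 = 780

Σ = 780


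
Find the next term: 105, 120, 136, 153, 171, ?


Pattern: triangular numbers: n(n+1)/2
Terms: 105, 120, 136, 153, 171
Next term = 190

Next term = 190


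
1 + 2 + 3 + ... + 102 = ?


n(n+1)/2 = 102×103/2 = 10506/2 = 5253

Σk = 5253


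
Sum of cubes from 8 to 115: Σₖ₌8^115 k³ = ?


Σₖ₌8^115 k³ = [115·116/2]² − [7·8/2]²
= 44488900 − 784 = 44488116

Σk³ = 44488116


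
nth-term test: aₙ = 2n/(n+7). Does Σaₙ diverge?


lim(n→∞) 2n/(n+7) = 2/1 = 2  (divide numerator and denominator by n)
lim aₙ = 2 ≠ 0 → series DIVERGES

Diverges (lim aₙ = 2 ≠ 0)


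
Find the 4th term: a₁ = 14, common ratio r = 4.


aₙ = a₁·r^(n-1)
= 14×4^3
= 14×64
= 896

a_4 = 896


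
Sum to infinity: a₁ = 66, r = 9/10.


S∞ = a₁/(1-r) = 66/(1 - 9/10)
= 66/(1/10)
= 660

S∞ = 660


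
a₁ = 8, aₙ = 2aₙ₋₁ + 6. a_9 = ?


Computing step by step:
a_1 = 8
a_2 = 22
a_3 = 50
a_4 = 106
a_5 = 218
a_6 = 442
a_7 = 890
a_8 = 1786
a_9 = 3578


a_9 = 3578


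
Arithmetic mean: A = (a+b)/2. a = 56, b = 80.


AM = (56 + 80)/2 = 136/2 = 68

AM = 68


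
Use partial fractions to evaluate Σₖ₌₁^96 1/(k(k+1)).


1/(k(k+1)) = 1/k - 1/(k+1) (partial fractions)
Telescoping: Σ = 1 - 1/97 = 96/97

Sum = 96/97


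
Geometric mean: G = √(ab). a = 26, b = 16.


GM = √(26×16) = √416 = 20.3961

GM = 20.3961


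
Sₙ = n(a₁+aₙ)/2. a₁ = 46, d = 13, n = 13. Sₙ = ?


aₙ = 46 + (13-1)×13 = 202
Sₙ = n(a₁+aₙ)/2 = 13×(46+202)/2
= 13×248/2 = 1612

S_13 = 1612


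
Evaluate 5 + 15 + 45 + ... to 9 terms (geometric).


Sₙ = 5×(3^9 - 1)/(3 - 1)
= 5×(19683 - 1)/2
= 5×19682/2
= 49205

S_9 = 49205


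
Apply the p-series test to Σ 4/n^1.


p-series test: Σ c/n^p converges if p > 1, diverges if p ≤ 1 (constant c > 0 doesn't affect convergence).
p = 1
1 ≤ 1 → DIVERGES

Diverges (p = 1 ≤ 1)


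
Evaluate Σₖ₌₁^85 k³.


n(n+1)/2 = 85×86/2 = 3655
Σk³ = 3655² = 13359025

Σk³ = 13359025


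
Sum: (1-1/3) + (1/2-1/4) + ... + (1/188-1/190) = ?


Telescoping with gap 2: two head and two tail terms survive.
= (1 + 1/2) - (1/189 + 1/190)
= 3/2 - 1/189 - 1/190 = 26743/17955

Sum = 26743/17955


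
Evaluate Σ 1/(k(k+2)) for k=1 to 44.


1/(k(k+2)) = (1/2)·(1/k - 1/(k+2)) (partial fractions)
Telescoping: Σ = (1/2)·(1 + 1/2 - 1/45 - 1/46) = 1507/2070

Sum = 1507/2070


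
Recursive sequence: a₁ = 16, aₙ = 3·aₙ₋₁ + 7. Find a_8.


Computing step by step:
a_1 = 16
a_2 = 55
a_3 = 172
a_4 = 523
a_5 = 1576
a_6 = 4735
a_7 = 14212
a_8 = 42643


a_8 = 42643


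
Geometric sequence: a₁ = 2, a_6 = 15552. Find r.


r^(n-1) = aₙ/a₁
r^5 = 15552/2 = 7776
r = 7776^(1/5)
= 6

r = 6


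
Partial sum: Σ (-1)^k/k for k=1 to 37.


S = -1 + 1/2 - 1/3 + 1/4 - 1/5 + 1/6 - 1/7 + 1/8 ± ...
= -0.7065
(Full series converges to -ln(2) ≈ -0.6931)

S_37 = -0.7065


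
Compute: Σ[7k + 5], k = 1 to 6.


Σ(7k+5) = 7·Σk + 5·n
= 7·21 + 5·6
= 147 + 30 = 177

Σ = 177


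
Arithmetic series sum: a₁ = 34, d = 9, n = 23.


aₙ = 34 + (23-1)×9 = 232
Sₙ = n(a₁+aₙ)/2 = 23×(34+232)/2
= 23×266/2 = 3059

S_23 = 3059


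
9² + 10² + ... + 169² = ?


Σₖ₌9^169 k² = Σₖ₌₁^169 k² − Σₖ₌₁^8 k²
= 169·170·339/6 − 8·9·17/6
= 1623245 − 204 = 1623041

Σk² = 1623041


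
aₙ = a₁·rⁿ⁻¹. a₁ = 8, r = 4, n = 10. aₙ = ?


aₙ = a₁·r^(n-1)
= 8×4^9
= 8×262144
= 2097152

a_10 = 2097152


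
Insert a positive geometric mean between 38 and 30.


GM = √(38×30) = √1140 = 33.7639

GM = 33.7639


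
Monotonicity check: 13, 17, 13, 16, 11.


Differences: 4, -4, 3, -5
Difference at position 1 is +4 (> 0) but position 2 is -4 (< 0) — sequence both rises and falls
→ NOT monotonic

Not monotonic


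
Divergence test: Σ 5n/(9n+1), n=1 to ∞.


lim(n→∞) 5n/(9n+1) = 5/9 = 5/9  (divide numerator and denominator by n)
lim aₙ = 5/9 ≠ 0 → series DIVERGES

Diverges (lim aₙ = 5/9 ≠ 0)


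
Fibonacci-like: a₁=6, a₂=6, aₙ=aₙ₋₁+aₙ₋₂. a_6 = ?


Computing iteratively: 6, 6, 12, 18, 30, 48
a_6 = 48

a_6 = 48


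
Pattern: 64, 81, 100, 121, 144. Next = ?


Pattern: perfect squares: n²
Terms: 64, 81, 100, 121, 144
Next term = 169

Next term = 169


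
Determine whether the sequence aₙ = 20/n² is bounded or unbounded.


a₁ = 20, a₂ = 20/4, a₃ = 20/9, ...
0 < aₙ ≤ 20 for all n ≥ 1
The sequence IS bounded

Bounded (0 < aₙ ≤ 20)


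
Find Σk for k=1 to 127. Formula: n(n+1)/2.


n(n+1)/2 = 127×128/2 = 16256/2 = 8128

Σk = 8128


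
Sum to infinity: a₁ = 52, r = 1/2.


S∞ = a₁/(1-r) = 52/(1 - 1/2)
= 52/(1/2)
= 104

S∞ = 104


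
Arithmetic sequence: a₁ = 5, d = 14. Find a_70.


aₙ = a₁ + (n-1)d
= 5 + (70-1)×14
= 5 + 966
= 971

a_70 = 971


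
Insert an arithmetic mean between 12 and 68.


AM = (12 + 68)/2 = 80/2 = 40

AM = 40


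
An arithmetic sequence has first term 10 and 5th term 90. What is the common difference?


d = (aₙ - a₁)/(n-1)
= (90 - 10)/(5-1)
= 80/4 = 20

d = 20


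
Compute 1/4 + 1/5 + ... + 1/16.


Σₖ₌4^16 1/k = 1/4 + 1/5 + 1/6 + ... + 1/16
= 1115239/720720
≈ 1.5474

Sum = 1115239/720720 ≈ 1.5474


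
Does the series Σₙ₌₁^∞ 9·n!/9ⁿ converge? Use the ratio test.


aₙ = 9·n!/9^n
a_{n+1}/aₙ = (n+1)!/9^(n+1) × 9^n/n!  (constant 9 cancels)
= (n+1)/9
L = lim(n→∞) (n+1)/9 = ∞
L > 1 → series DIVERGES

Diverges (ratio test: L = ∞ > 1)


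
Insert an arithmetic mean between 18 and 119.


AM = (18 + 119)/2 = 137/2 = 68.5

AM = 68.5


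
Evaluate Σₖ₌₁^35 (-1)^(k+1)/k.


S = 1 - 1/2 + 1/3 - 1/4 + 1/5 - 1/6 + 1/7 - 1/8 ± ...
= 0.7072
(Full series converges to +ln(2) ≈ +0.6931)

S_35 = 0.7072


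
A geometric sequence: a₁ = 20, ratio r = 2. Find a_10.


aₙ = a₁·r^(n-1)
= 20×2^9
= 20×512
= 10240

a_10 = 10240


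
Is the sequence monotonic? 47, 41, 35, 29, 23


Differences: -6, -6, -6, -6
All differences < 0 → strictly DECREASING

Monotonically decreasing


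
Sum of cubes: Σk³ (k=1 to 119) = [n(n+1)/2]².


n(n+1)/2 = 119×120/2 = 7140
Σk³ = 7140² = 50979600

Σk³ = 50979600


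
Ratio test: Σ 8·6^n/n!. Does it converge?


aₙ = 8·6^n/n!
a_{n+1}/aₙ = 6^(n+1)/(n+1)! × n!/6^n  (constant 8 cancels)
= 6/(n+1)
L = lim(n→∞) 6/(n+1) = 0
L < 1 → series CONVERGES

Converges (ratio test: L = 0 < 1)


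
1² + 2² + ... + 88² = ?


n = 88
n(n+1)(2n+1)/6 = 88×89×177/6
= 1386264/6 = 231044

Σk² = 231044


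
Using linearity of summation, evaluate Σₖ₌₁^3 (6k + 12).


Σ(6k+12) = 6·Σk + 12·n
= 6·6 + 12·3
= 36 + 36 = 72

Σ = 72


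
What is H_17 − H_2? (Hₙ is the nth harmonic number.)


Σₖ₌3^17 1/k = 1/3 + 1/4 + 1/5 + ... + 1/17
= 23763863/12252240
≈ 1.9396

Sum = 23763863/12252240 ≈ 1.9396


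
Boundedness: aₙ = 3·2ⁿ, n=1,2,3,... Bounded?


aₙ = 3·2ⁿ → as n→∞, aₙ→∞ (since base 2 > 1)
No finite upper bound exists
The sequence is UNBOUNDED

Unbounded (aₙ → ∞ as n → ∞)


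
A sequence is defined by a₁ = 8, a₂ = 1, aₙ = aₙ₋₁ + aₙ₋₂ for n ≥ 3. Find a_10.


Computing iteratively: 8, 1, 9, 10, 19, 29, 48, 77, 125, 202
a_10 = 202

a_10 = 202
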